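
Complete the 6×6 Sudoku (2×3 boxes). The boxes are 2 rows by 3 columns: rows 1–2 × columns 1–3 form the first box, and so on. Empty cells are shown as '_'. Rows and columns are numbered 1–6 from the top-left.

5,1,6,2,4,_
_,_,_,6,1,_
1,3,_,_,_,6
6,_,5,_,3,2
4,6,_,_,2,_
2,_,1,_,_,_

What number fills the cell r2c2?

2

r1c6 = 3 (sole candidate).
r2c1 = 3 (sole candidate).
r2c6 = 5 (sole candidate).
r3c5 = 5 (sole candidate).
r4c2 = 4 (sole candidate).
r4c4 = 1 (sole candidate).
r5c3 = 3 (sole candidate).
r5c4 = 5 (sole candidate).
r5c6 = 1 (sole candidate).
r6c2 = 5 (sole candidate).
r6c5 = 6 (sole candidate).
r6c6 = 4 (sole candidate).
r2c2 = 2: row 2 has {1,3,5,6}; col 2 has {1,3,4,5,6}; box has {1,3,5,6} → only 2 remains.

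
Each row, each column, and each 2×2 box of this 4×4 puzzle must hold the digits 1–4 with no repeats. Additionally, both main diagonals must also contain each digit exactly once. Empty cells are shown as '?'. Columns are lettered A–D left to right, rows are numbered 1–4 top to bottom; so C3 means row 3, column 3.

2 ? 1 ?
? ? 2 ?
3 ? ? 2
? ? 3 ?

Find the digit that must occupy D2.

C3 = 4 (sole candidate).
D4 = 1 (sole candidate).
B2 = 3 (sole candidate).
D2 = 4: row 2 has {2,3}; col 4 has {1,2}; box has {1,2} → only 4 remains.

4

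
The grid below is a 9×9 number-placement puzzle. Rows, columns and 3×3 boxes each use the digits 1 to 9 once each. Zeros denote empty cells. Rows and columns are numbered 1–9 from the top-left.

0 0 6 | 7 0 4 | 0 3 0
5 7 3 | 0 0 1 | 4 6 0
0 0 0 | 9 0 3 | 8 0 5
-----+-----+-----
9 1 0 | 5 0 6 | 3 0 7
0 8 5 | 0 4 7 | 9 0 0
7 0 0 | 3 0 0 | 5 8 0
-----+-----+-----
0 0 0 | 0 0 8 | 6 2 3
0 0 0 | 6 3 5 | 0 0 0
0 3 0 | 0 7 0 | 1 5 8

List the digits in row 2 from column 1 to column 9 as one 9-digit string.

573821469

row 1, column 7 = 2 (sole candidate).
row 2, column 9 = 9: row 2 has {1,3,4,5,6,7}; col 9 has {3,5,7,8}; box has {2,3,4,5,6,8} → only 9 remains.
row 4, column 8 = 4 (sole candidate).
row 5, column 8 = 1 (sole candidate).
row 8, column 7 = 7 (sole candidate).
row 8, column 8 = 9 (sole candidate).
row 8, column 9 = 4 (sole candidate).
row 1, column 2 = 9 (sole candidate).
row 1, column 9 = 1 (sole candidate).
row 3, column 8 = 7 (sole candidate).
row 4, column 3 = 2 (sole candidate).
row 4, column 5 = 8 (sole candidate).
row 5, column 4 = 2 (sole candidate).
row 5, column 9 = 6 (sole candidate).
row 6, column 3 = 4 (sole candidate).
row 6, column 6 = 9 (sole candidate).
row 6, column 9 = 2 (sole candidate).
row 8, column 2 = 2 (sole candidate).
row 9, column 3 = 9 (sole candidate).
row 9, column 4 = 4 (sole candidate).
row 9, column 6 = 2 (sole candidate).
row 1, column 1 = 8 (sole candidate).
row 1, column 5 = 5 (sole candidate).
row 2, column 4 = 8: row 2 has {1,3,4,5,6,7,9}; col 4 has {2,3,4,5,6,7,9}; box has {1,3,4,5,7,9} → only 8 remains.
row 2, column 5 = 2: row 2 has {1,3,4,5,6,7,8,9}; col 5 has {3,4,5,7,8}; box has {1,3,4,5,7,8,9} → only 2 remains.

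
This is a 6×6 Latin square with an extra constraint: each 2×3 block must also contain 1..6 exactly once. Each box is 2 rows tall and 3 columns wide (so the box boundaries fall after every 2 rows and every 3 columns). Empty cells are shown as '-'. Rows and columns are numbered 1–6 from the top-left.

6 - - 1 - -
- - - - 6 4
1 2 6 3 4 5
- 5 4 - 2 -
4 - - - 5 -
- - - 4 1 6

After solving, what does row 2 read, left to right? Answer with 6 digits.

R1C5 = 3: row 1 has {1,6}; col 5 has {1,2,4,5,6}; box has {1,4,6} → only 3 remains.
R1C6 = 2: row 1 has {1,3,6}; col 6 has {4,5,6}; box has {1,3,4,6} → only 2 remains.
R2C4 = 5: row 2 has {4,6}; col 4 has {1,3,4}; box has {1,2,3,4,6} → only 5 remains.
R4C1 = 3: row 4 has {2,4,5}; col 1 has {1,4,6}; box has {1,2,4,5,6} → only 3 remains.
R4C4 = 6: row 4 has {2,3,4,5}; col 4 has {1,3,4,5}; box has {2,3,4,5} → only 6 remains.
R4C6 = 1: row 4 has {2,3,4,5,6}; col 6 has {2,4,5,6}; box has {2,3,4,5,6} → only 1 remains.
R5C4 = 2: row 5 has {4,5}; col 4 has {1,3,4,5,6}; box has {1,4,5,6} → only 2 remains.
R5C6 = 3: row 5 has {2,4,5}; col 6 has {1,2,4,5,6}; box has {1,2,4,5,6} → only 3 remains.
R6C2 = 3: row 6 has {1,4,6}; col 2 has {2,5}; box has {4} → only 3 remains.
R1C2 = 4: row 1 has {1,2,3,6}; col 2 has {2,3,5}; box has {6} → only 4 remains.
R1C3 = 5: row 1 has {1,2,3,4,6}; col 3 has {4,6}; box has {4,6} → only 5 remains.
R2C1 = 2: row 2 has {4,5,6}; col 1 has {1,3,4,6}; box has {4,5,6} → only 2 remains.
R2C2 = 1: row 2 has {2,4,5,6}; col 2 has {2,3,4,5}; box has {2,4,5,6} → only 1 remains.
R2C3 = 3: row 2 has {1,2,4,5,6}; col 3 has {4,5,6}; box has {1,2,4,5,6} → only 3 remains.

213564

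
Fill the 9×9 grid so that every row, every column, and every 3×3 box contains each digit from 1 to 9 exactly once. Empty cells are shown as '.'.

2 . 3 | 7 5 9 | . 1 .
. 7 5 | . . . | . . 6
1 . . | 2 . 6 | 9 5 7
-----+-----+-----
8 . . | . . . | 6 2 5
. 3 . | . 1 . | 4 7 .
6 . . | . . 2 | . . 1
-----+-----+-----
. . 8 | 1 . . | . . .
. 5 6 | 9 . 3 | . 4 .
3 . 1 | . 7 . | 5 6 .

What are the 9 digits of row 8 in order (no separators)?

r1c7 = 8 (sole candidate).
r1c9 = 4 (sole candidate).
r2c8 = 3 (sole candidate).
r3c3 = 4 (sole candidate).
r6c7 = 3 (sole candidate).
r7c8 = 9 (sole candidate).
r8c1 = 7: row 8 has {3,4,5,6,9}; col 1 has {1,2,3,6,8}; box has {1,3,5,6,8} → only 7 remains.
r1c2 = 6 (sole candidate).
r2c1 = 9 (sole candidate).
r2c7 = 2 (sole candidate).
r3c2 = 8 (sole candidate).
r3c5 = 3 (sole candidate).
r5c1 = 5 (sole candidate).
r5c6 = 8 (sole candidate).
r5c9 = 9 (sole candidate).
r6c8 = 8 (sole candidate).
r7c1 = 4 (sole candidate).
r7c2 = 2 (sole candidate).
r7c5 = 6 (sole candidate).
r7c6 = 5 (sole candidate).
r7c7 = 7 (sole candidate).
r7c9 = 3 (sole candidate).
r8c7 = 1: row 8 has {3,4,5,6,7,9}; col 7 has {2,3,4,5,6,7,8,9}; box has {3,4,5,6,7,9} → only 1 remains.
r9c2 = 9 (sole candidate).
r9c6 = 4 (sole candidate).
r2c6 = 1 (sole candidate).
r4c6 = 7 (sole candidate).
r5c3 = 2 (sole candidate).
r5c4 = 6 (sole candidate).
r6c2 = 4 (sole candidate).
r6c4 = 5 (sole candidate).
r6c5 = 9 (sole candidate).
r9c4 = 8 (sole candidate).
r9c9 = 2 (sole candidate).
r2c4 = 4 (sole candidate).
r2c5 = 8 (sole candidate).
r4c2 = 1 (sole candidate).
r4c3 = 9 (sole candidate).
r4c4 = 3 (sole candidate).
r4c5 = 4 (sole candidate).
r6c3 = 7 (sole candidate).
r8c5 = 2: row 8 has {1,3,4,5,6,7,9}; col 5 has {1,3,4,5,6,7,8,9}; box has {1,3,4,5,6,7,8,9} → only 2 remains.
r8c9 = 8: row 8 has {1,2,3,4,5,6,7,9}; col 9 has {1,2,3,4,5,6,7,9}; box has {1,2,3,4,5,6,7,9} → only 8 remains.

756923148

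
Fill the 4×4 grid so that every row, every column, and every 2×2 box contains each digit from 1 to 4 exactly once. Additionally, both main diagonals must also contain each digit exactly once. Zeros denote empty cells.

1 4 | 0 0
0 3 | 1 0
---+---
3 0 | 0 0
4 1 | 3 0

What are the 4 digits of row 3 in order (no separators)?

3241

row 1, column 3 = 2: row 1 has {1,4}; col 3 has {1,3}; box has {1} → only 2 remains.
row 1, column 4 = 3: row 1 has {1,2,4}; col 4 has {}; box has {1,2}; anti-diagonal has {1,4} → only 3 remains.
row 2, column 1 = 2: row 2 has {1,3}; col 1 has {1,3,4}; box has {1,3,4} → only 2 remains.
row 2, column 4 = 4: row 2 has {1,2,3}; col 4 has {3}; box has {1,2,3} → only 4 remains.
row 3, column 2 = 2: row 3 has {3}; col 2 has {1,3,4}; box has {1,3,4}; anti-diagonal has {1,3,4} → only 2 remains.
row 3, column 3 = 4: row 3 has {2,3}; col 3 has {1,2,3}; box has {3}; main diagonal has {1,3} → only 4 remains.
row 3, column 4 = 1: row 3 has {2,3,4}; col 4 has {3,4}; box has {3,4} → only 1 remains.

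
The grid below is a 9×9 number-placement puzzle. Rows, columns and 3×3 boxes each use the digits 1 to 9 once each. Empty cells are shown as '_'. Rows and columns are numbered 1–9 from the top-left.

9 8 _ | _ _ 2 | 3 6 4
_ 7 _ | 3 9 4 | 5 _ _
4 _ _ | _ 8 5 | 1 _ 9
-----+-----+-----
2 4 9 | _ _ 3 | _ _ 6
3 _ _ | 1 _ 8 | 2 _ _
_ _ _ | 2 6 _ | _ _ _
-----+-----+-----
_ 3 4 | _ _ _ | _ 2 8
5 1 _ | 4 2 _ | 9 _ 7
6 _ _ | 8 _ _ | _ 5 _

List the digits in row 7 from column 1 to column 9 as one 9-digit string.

row 1, column 4 = 7: row 1 has {2,3,4,6,8,9}; col 4 has {1,2,3,4,8}; box has {2,3,4,5,8,9} → only 7 remains.
row 1, column 5 = 1: row 1 has {2,3,4,6,7,8,9}; col 5 has {2,6,8,9}; box has {2,3,4,5,7,8,9} → only 1 remains.
row 2, column 1 = 1: row 2 has {3,4,5,7,9}; col 1 has {2,3,4,5,6,9}; box has {4,7,8,9} → only 1 remains.
row 2, column 8 = 8: row 2 has {1,3,4,5,7,9}; col 8 has {2,5,6}; box has {1,3,4,5,6,9} → only 8 remains.
row 2, column 9 = 2: row 2 has {1,3,4,5,7,8,9}; col 9 has {4,6,7,8,9}; box has {1,3,4,5,6,8,9} → only 2 remains.
row 3, column 4 = 6: row 3 has {1,4,5,8,9}; col 4 has {1,2,3,4,7,8}; box has {1,2,3,4,5,7,8,9} → only 6 remains.
row 3, column 8 = 7: row 3 has {1,4,5,6,8,9}; col 8 has {2,5,6,8}; box has {1,2,3,4,5,6,8,9} → only 7 remains.
row 4, column 4 = 5: row 4 has {2,3,4,6,9}; col 4 has {1,2,3,4,6,7,8}; box has {1,2,3,6,8} → only 5 remains.
row 4, column 5 = 7: row 4 has {2,3,4,5,6,9}; col 5 has {1,2,6,8,9}; box has {1,2,3,5,6,8} → only 7 remains.
row 4, column 7 = 8: row 4 has {2,3,4,5,6,7,9}; col 7 has {1,2,3,5,9}; box has {2,6} → only 8 remains.
row 4, column 8 = 1: row 4 has {2,3,4,5,6,7,8,9}; col 8 has {2,5,6,7,8}; box has {2,6,8} → only 1 remains.
row 5, column 5 = 4: row 5 has {1,2,3,8}; col 5 has {1,2,6,7,8,9}; box has {1,2,3,5,6,7,8} → only 4 remains.
row 5, column 8 = 9: row 5 has {1,2,3,4,8}; col 8 has {1,2,5,6,7,8}; box has {1,2,6,8} → only 9 remains.
row 5, column 9 = 5: row 5 has {1,2,3,4,8,9}; col 9 has {2,4,6,7,8,9}; box has {1,2,6,8,9} → only 5 remains.
row 6, column 2 = 5: row 6 has {2,6}; col 2 has {1,3,4,7,8}; box has {2,3,4,9} → only 5 remains.
row 6, column 6 = 9: row 6 has {2,5,6}; col 6 has {2,3,4,5,8}; box has {1,2,3,4,5,6,7,8} → only 9 remains.
row 6, column 9 = 3: row 6 has {2,5,6,9}; col 9 has {2,4,5,6,7,8,9}; box has {1,2,5,6,8,9} → only 3 remains.
row 7, column 1 = 7: row 7 has {2,3,4,8}; col 1 has {1,2,3,4,5,6,9}; box has {1,3,4,5,6} → only 7 remains.
row 7, column 4 = 9: row 7 has {2,3,4,7,8}; col 4 has {1,2,3,4,5,6,7,8}; box has {2,4,8} → only 9 remains.
row 7, column 5 = 5: row 7 has {2,3,4,7,8,9}; col 5 has {1,2,4,6,7,8,9}; box has {2,4,8,9} → only 5 remains.
row 7, column 7 = 6: row 7 has {2,3,4,5,7,8,9}; col 7 has {1,2,3,5,8,9}; box has {2,5,7,8,9} → only 6 remains.
row 8, column 3 = 8: row 8 has {1,2,4,5,7,9}; col 3 has {4,9}; box has {1,3,4,5,6,7} → only 8 remains.
row 8, column 6 = 6: row 8 has {1,2,4,5,7,8,9}; col 6 has {2,3,4,5,8,9}; box has {2,4,5,8,9} → only 6 remains.
row 8, column 8 = 3: row 8 has {1,2,4,5,6,7,8,9}; col 8 has {1,2,5,6,7,8,9}; box has {2,5,6,7,8,9} → only 3 remains.
row 9, column 3 = 2: row 9 has {5,6,8}; col 3 has {4,8,9}; box has {1,3,4,5,6,7,8} → only 2 remains.
row 9, column 5 = 3: row 9 has {2,5,6,8}; col 5 has {1,2,4,5,6,7,8,9}; box has {2,4,5,6,8,9} → only 3 remains.
row 9, column 7 = 4: row 9 has {2,3,5,6,8}; col 7 has {1,2,3,5,6,8,9}; box has {2,3,5,6,7,8,9} → only 4 remains.
row 9, column 9 = 1: row 9 has {2,3,4,5,6,8}; col 9 has {2,3,4,5,6,7,8,9}; box has {2,3,4,5,6,7,8,9} → only 1 remains.
row 1, column 3 = 5: row 1 has {1,2,3,4,6,7,8,9}; col 3 has {2,4,8,9}; box has {1,4,7,8,9} → only 5 remains.
row 2, column 3 = 6: row 2 has {1,2,3,4,5,7,8,9}; col 3 has {2,4,5,8,9}; box has {1,4,5,7,8,9} → only 6 remains.
row 3, column 2 = 2: row 3 has {1,4,5,6,7,8,9}; col 2 has {1,3,4,5,7,8}; box has {1,4,5,6,7,8,9} → only 2 remains.
row 3, column 3 = 3: row 3 has {1,2,4,5,6,7,8,9}; col 3 has {2,4,5,6,8,9}; box has {1,2,4,5,6,7,8,9} → only 3 remains.
row 5, column 2 = 6: row 5 has {1,2,3,4,5,8,9}; col 2 has {1,2,3,4,5,7,8}; box has {2,3,4,5,9} → only 6 remains.
row 5, column 3 = 7: row 5 has {1,2,3,4,5,6,8,9}; col 3 has {2,3,4,5,6,8,9}; box has {2,3,4,5,6,9} → only 7 remains.
row 6, column 1 = 8: row 6 has {2,3,5,6,9}; col 1 has {1,2,3,4,5,6,7,9}; box has {2,3,4,5,6,7,9} → only 8 remains.
row 6, column 3 = 1: row 6 has {2,3,5,6,8,9}; col 3 has {2,3,4,5,6,7,8,9}; box has {2,3,4,5,6,7,8,9} → only 1 remains.
row 6, column 7 = 7: row 6 has {1,2,3,5,6,8,9}; col 7 has {1,2,3,4,5,6,8,9}; box has {1,2,3,5,6,8,9} → only 7 remains.
row 6, column 8 = 4: row 6 has {1,2,3,5,6,7,8,9}; col 8 has {1,2,3,5,6,7,8,9}; box has {1,2,3,5,6,7,8,9} → only 4 remains.
row 7, column 6 = 1: row 7 has {2,3,4,5,6,7,8,9}; col 6 has {2,3,4,5,6,8,9}; box has {2,3,4,5,6,8,9} → only 1 remains.

734951628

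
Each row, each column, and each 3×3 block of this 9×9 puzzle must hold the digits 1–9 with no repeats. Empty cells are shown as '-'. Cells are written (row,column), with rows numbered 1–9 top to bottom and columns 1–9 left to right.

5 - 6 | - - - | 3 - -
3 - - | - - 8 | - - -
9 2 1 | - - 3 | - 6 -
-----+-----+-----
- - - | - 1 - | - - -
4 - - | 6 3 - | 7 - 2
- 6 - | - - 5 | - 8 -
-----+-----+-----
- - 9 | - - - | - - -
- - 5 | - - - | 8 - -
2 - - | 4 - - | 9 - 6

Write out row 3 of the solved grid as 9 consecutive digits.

(5,3) = 8 (sole candidate).
(5,6) = 9 (sole candidate).
(4,1) = 7 (sole candidate).
(6,1) = 1 (sole candidate).
(6,7) = 4 (sole candidate).
(8,1) = 6 (sole candidate).
(3,7) = 5: row 3 has {1,2,3,6,9}; col 7 has {3,4,7,8,9}; box has {3,6} → only 5 remains.
(4,7) = 6 (sole candidate).
(5,2) = 5 (sole candidate).
(5,8) = 1 (sole candidate).
(7,1) = 8 (sole candidate).
(3,4) = 7: row 3 has {1,2,3,5,6,9}; col 4 has {4,6}; box has {3,8} → only 7 remains.
(3,5) = 4: row 3 has {1,2,3,5,6,7,9}; col 5 has {1,3}; box has {3,7,8} → only 4 remains.
(3,9) = 8: row 3 has {1,2,3,4,5,6,7,9}; col 9 has {2,6}; box has {3,5,6} → only 8 remains.

921743568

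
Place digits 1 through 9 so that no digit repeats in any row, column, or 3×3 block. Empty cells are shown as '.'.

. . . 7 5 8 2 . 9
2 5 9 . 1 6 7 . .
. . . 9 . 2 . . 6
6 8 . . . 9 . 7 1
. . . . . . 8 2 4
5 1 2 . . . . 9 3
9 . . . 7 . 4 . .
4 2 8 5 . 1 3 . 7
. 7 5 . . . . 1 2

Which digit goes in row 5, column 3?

row 2, column 9 = 8 (sole candidate).
row 4, column 7 = 5 (sole candidate).
row 6, column 7 = 6 (sole candidate).
row 7, column 6 = 3 (sole candidate).
row 7, column 9 = 5 (sole candidate).
row 8, column 8 = 6 (sole candidate).
row 9, column 1 = 3 (sole candidate).
row 9, column 6 = 4 (sole candidate).
row 9, column 7 = 9 (sole candidate).
row 1, column 1 = 1 (sole candidate).
row 3, column 7 = 1 (sole candidate).
row 5, column 1 = 7 (sole candidate).
row 5, column 3 = 3: row 5 has {2,4,7,8}; col 3 has {2,5,8,9}; box has {1,2,5,6,7,8} → only 3 remains.

3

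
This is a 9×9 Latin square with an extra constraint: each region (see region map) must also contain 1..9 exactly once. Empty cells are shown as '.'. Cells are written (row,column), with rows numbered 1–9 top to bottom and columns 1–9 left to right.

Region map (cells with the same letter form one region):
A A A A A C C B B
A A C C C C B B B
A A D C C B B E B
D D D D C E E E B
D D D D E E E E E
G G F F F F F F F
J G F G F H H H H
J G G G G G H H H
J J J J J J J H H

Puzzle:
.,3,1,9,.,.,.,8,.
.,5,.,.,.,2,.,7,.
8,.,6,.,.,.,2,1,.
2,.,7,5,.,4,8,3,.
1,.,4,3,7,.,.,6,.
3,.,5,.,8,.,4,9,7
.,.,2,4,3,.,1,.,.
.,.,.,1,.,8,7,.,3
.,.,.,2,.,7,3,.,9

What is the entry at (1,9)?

4

(3,4) = 7: row 3 has {1,2,6,8}; col 4 has {1,2,3,4,5,9}; region has {2} → only 7 remains.
(4,2) = 9: row 4 has {2,3,4,5,7,8}; col 2 has {3,5}; region has {1,2,3,4,5,6,7} → only 9 remains.
(5,2) = 8: row 5 has {1,3,4,6,7}; col 2 has {3,5,9}; region has {1,2,3,4,5,6,7,9} → only 8 remains.
(6,4) = 6: row 6 has {3,4,5,7,8,9}; col 4 has {1,2,3,4,5,7,9}; region has {2,3,4,5,7,8,9} → only 6 remains.
(6,6) = 1: row 6 has {3,4,5,6,7,8,9}; col 6 has {2,4,7,8}; region has {2,3,4,5,6,7,8,9} → only 1 remains.
(7,8) = 5: row 7 has {1,2,3,4}; col 8 has {1,3,6,7,8,9}; region has {1,3,7,9} → only 5 remains.
(8,3) = 9: row 8 has {1,3,7,8}; col 3 has {1,2,4,5,6,7}; region has {1,3,4,8} → only 9 remains.
(9,3) = 8: row 9 has {2,3,7,9}; col 3 has {1,2,4,5,6,7,9}; region has {2,3,7} → only 8 remains.
(9,8) = 4: row 9 has {2,3,7,8,9}; col 8 has {1,3,5,6,7,8,9}; region has {1,3,5,7,9} → only 4 remains.
(2,3) = 3: row 2 has {2,5,7}; col 3 has {1,2,4,5,6,7,8,9}; region has {2,7} → only 3 remains.
(2,4) = 8: row 2 has {2,3,5,7}; col 4 has {1,2,3,4,5,6,7,9}; region has {2,3,7} → only 8 remains.
(3,2) = 4: row 3 has {1,2,6,7,8}; col 2 has {3,5,8,9}; region has {1,3,5,8,9} → only 4 remains.
(3,9) = 5: row 3 has {1,2,4,6,7,8}; col 9 has {3,7,9}; region has {2,7,8} → only 5 remains.
(5,9) = 2: row 5 has {1,3,4,6,7,8}; col 9 has {3,5,7,9}; region has {1,3,4,6,7,8} → only 2 remains.
(6,2) = 2: row 6 has {1,3,4,5,6,7,8,9}; col 2 has {3,4,5,8,9}; region has {1,3,4,8,9} → only 2 remains.
(7,6) = 6: row 7 has {1,2,3,4,5}; col 6 has {1,2,4,7,8}; region has {1,3,4,5,7,9} → only 6 remains.
(7,9) = 8: row 7 has {1,2,3,4,5,6}; col 9 has {2,3,5,7,9}; region has {1,3,4,5,6,7,9} → only 8 remains.
(8,2) = 6: row 8 has {1,3,7,8,9}; col 2 has {2,3,4,5,8,9}; region has {1,2,3,4,8,9} → only 6 remains.
(8,5) = 5: row 8 has {1,3,6,7,8,9}; col 5 has {3,7,8}; region has {1,2,3,4,6,8,9} → only 5 remains.
(8,8) = 2: row 8 has {1,3,5,6,7,8,9}; col 8 has {1,3,4,5,6,7,8,9}; region has {1,3,4,5,6,7,8,9} → only 2 remains.
(9,2) = 1: row 9 has {2,3,4,7,8,9}; col 2 has {2,3,4,5,6,8,9}; region has {2,3,7,8} → only 1 remains.
(9,5) = 6: row 9 has {1,2,3,4,7,8,9}; col 5 has {3,5,7,8}; region has {1,2,3,7,8} → only 6 remains.
(1,5) = 2: row 1 has {1,3,8,9}; col 5 has {3,5,6,7,8}; region has {1,3,4,5,8,9} → only 2 remains.
(1,6) = 5: row 1 has {1,2,3,8,9}; col 6 has {1,2,4,6,7,8}; region has {2,3,7,8} → only 5 remains.
(1,7) = 6: row 1 has {1,2,3,5,8,9}; col 7 has {1,2,3,4,7,8}; region has {2,3,5,7,8} → only 6 remains.
(1,9) = 4: row 1 has {1,2,3,5,6,8,9}; col 9 has {2,3,5,7,8,9}; region has {2,5,7,8} → only 4 remains.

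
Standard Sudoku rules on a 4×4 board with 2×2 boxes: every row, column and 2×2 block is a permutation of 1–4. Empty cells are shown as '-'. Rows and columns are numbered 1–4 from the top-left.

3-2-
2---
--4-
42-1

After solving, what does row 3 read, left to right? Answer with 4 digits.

1342

r1c4 = 4 (sole candidate).
r2c4 = 3 (sole candidate).
r3c1 = 1: row 3 has {4}; col 1 has {2,3,4}; box has {2,4} → only 1 remains.
r3c2 = 3: row 3 has {1,4}; col 2 has {2}; box has {1,2,4} → only 3 remains.
r3c4 = 2: row 3 has {1,3,4}; col 4 has {1,3,4}; box has {1,4} → only 2 remains.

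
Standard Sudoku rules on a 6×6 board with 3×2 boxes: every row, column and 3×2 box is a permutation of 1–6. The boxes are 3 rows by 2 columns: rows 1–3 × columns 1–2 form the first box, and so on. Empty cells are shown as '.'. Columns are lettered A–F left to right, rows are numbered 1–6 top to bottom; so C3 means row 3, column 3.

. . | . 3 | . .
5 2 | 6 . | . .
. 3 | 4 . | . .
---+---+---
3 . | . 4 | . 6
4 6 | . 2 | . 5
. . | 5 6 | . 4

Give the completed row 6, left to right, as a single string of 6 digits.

215634

D2 = 1: row 2 has {2,5,6}; col 4 has {2,3,4,6}; box has {3,4,6} → only 1 remains.
F2 = 3: row 2 has {1,2,5,6}; col 6 has {4,5,6}; box has {} → only 3 remains.
D3 = 5: row 3 has {3,4}; col 4 has {1,2,3,4,6}; box has {1,3,4,6} → only 5 remains.
C4 = 1: row 4 has {3,4,6}; col 3 has {4,5,6}; box has {2,4,5,6} → only 1 remains.
E4 = 2: row 4 has {1,3,4,6}; col 5 has {}; box has {4,5,6} → only 2 remains.
C5 = 3: row 5 has {2,4,5,6}; col 3 has {1,4,5,6}; box has {1,2,4,5,6} → only 3 remains.
E5 = 1: row 5 has {2,3,4,5,6}; col 5 has {2}; box has {2,4,5,6} → only 1 remains.
B6 = 1: row 6 has {4,5,6}; col 2 has {2,3,6}; box has {3,4,6} → only 1 remains.
E6 = 3: row 6 has {1,4,5,6}; col 5 has {1,2}; box has {1,2,4,5,6} → only 3 remains.
B1 = 4: row 1 has {3}; col 2 has {1,2,3,6}; box has {2,3,5} → only 4 remains.
C1 = 2: row 1 has {3,4}; col 3 has {1,3,4,5,6}; box has {1,3,4,5,6} → only 2 remains.
F1 = 1: row 1 has {2,3,4}; col 6 has {3,4,5,6}; box has {3} → only 1 remains.
E2 = 4: row 2 has {1,2,3,5,6}; col 5 has {1,2,3}; box has {1,3} → only 4 remains.
E3 = 6: row 3 has {3,4,5}; col 5 has {1,2,3,4}; box has {1,3,4} → only 6 remains.
F3 = 2: row 3 has {3,4,5,6}; col 6 has {1,3,4,5,6}; box has {1,3,4,6} → only 2 remains.
B4 = 5: row 4 has {1,2,3,4,6}; col 2 has {1,2,3,4,6}; box has {1,3,4,6} → only 5 remains.
A6 = 2: row 6 has {1,3,4,5,6}; col 1 has {3,4,5}; box has {1,3,4,5,6} → only 2 remains.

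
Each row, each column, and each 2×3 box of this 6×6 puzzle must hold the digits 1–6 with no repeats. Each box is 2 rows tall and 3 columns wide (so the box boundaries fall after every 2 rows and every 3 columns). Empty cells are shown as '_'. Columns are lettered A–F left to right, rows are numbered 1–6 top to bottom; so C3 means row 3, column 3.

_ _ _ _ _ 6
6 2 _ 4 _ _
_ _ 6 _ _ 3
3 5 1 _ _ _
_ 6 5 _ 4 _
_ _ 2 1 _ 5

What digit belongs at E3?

C2 = 3: row 2 has {2,4,6}; col 3 has {1,2,5,6}; box has {2,6} → only 3 remains.
F2 = 1: row 2 has {2,3,4,6}; col 6 has {3,5,6}; box has {4,6} → only 1 remains.
B3 = 4: row 3 has {3,6}; col 2 has {2,5,6}; box has {1,3,5,6} → only 4 remains.
A5 = 1: row 5 has {4,5,6}; col 1 has {3,6}; box has {2,5,6} → only 1 remains.
F5 = 2: row 5 has {1,4,5,6}; col 6 has {1,3,5,6}; box has {1,4,5} → only 2 remains.
A6 = 4: row 6 has {1,2,5}; col 1 has {1,3,6}; box has {1,2,5,6} → only 4 remains.
B6 = 3: row 6 has {1,2,4,5}; col 2 has {2,4,5,6}; box has {1,2,4,5,6} → only 3 remains.
E6 = 6: row 6 has {1,2,3,4,5}; col 5 has {4}; box has {1,2,4,5} → only 6 remains.
A1 = 5: row 1 has {6}; col 1 has {1,3,4,6}; box has {2,3,6} → only 5 remains.
B1 = 1: row 1 has {5,6}; col 2 has {2,3,4,5,6}; box has {2,3,5,6} → only 1 remains.
C1 = 4: row 1 has {1,5,6}; col 3 has {1,2,3,5,6}; box has {1,2,3,5,6} → only 4 remains.
E2 = 5: row 2 has {1,2,3,4,6}; col 5 has {4,6}; box has {1,4,6} → only 5 remains.
A3 = 2: row 3 has {3,4,6}; col 1 has {1,3,4,5,6}; box has {1,3,4,5,6} → only 2 remains.
D3 = 5: row 3 has {2,3,4,6}; col 4 has {1,4}; box has {3} → only 5 remains.
E3 = 1: row 3 has {2,3,4,5,6}; col 5 has {4,5,6}; box has {3,5} → only 1 remains.

1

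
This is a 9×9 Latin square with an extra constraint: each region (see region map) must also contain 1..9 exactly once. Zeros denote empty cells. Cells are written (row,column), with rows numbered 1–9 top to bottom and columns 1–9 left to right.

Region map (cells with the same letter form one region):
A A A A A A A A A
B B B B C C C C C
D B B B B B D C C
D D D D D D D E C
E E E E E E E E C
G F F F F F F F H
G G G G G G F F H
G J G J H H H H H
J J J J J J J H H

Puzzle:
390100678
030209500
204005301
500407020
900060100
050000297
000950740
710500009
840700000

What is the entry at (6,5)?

(9,7) = 9 (sole candidate).
(4,7) = 8 (sole candidate).
(8,7) = 4 (sole candidate).
(4,2) = 6 (sole candidate).
(4,9) = 3 (sole candidate).
(1,3) = 5 (hidden single in row 1).
(3,5) = 9 (hidden single in row 3).
(4,5) = 1 (sole candidate).
(4,3) = 9 (sole candidate).
(3,2) = 7 (hidden single in row 3).
(5,2) = 8 (sole candidate).
(5,4) = 3 (sole candidate).
(5,6) = 4 (sole candidate).
(5,8) = 5 (sole candidate).
(5,9) = 2 (sole candidate).
(7,2) = 2 (sole candidate).
(7,9) = 6 (sole candidate).
(9,9) = 5 (sole candidate).
(1,6) = 2 (sole candidate).
(2,9) = 4 (sole candidate).
(5,3) = 7 (sole candidate).
(7,1) = 1 (sole candidate).
(1,5) = 4 (sole candidate).
(2,1) = 6 (sole candidate).
(2,8) = 8 (sole candidate).
(3,4) = 8 (sole candidate).
(3,8) = 6 (sole candidate).
(6,1) = 4 (sole candidate).
(6,4) = 6 (sole candidate).
(8,8) = 3 (sole candidate).
(9,8) = 1 (sole candidate).
(2,3) = 1 (sole candidate).
(2,5) = 7 (sole candidate).
(8,6) = 8 (sole candidate).
(7,6) = 3 (sole candidate).
(8,3) = 6 (sole candidate).
(8,5) = 2 (sole candidate).
(9,5) = 3 (sole candidate).
(9,6) = 6 (sole candidate).
(6,5) = 8: row 6 has {2,4,5,6,7,9}; col 5 has {1,2,3,4,5,6,7,9}; region has {2,4,5,6,7,9} → only 8 remains.

8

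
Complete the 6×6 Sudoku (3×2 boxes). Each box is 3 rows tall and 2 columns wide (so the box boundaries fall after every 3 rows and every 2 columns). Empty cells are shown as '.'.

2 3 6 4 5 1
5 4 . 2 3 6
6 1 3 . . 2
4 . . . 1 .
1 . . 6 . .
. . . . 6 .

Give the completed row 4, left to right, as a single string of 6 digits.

R2C3 = 1: row 2 has {2,3,4,5,6}; col 3 has {3,6}; box has {2,3,4,6} → only 1 remains.
R3C4 = 5: row 3 has {1,2,3,6}; col 4 has {2,4,6}; box has {1,2,3,4,6} → only 5 remains.
R3C5 = 4: row 3 has {1,2,3,5,6}; col 5 has {1,3,5,6}; box has {1,2,3,5,6} → only 4 remains.
R4C4 = 3: row 4 has {1,4}; col 4 has {2,4,5,6}; box has {6} → only 3 remains.
R4C6 = 5: row 4 has {1,3,4}; col 6 has {1,2,6}; box has {1,6} → only 5 remains.
R5C5 = 2: row 5 has {1,6}; col 5 has {1,3,4,5,6}; box has {1,5,6} → only 2 remains.
R6C1 = 3: row 6 has {6}; col 1 has {1,2,4,5,6}; box has {1,4} → only 3 remains.
R6C4 = 1: row 6 has {3,6}; col 4 has {2,3,4,5,6}; box has {3,6} → only 1 remains.
R6C6 = 4: row 6 has {1,3,6}; col 6 has {1,2,5,6}; box has {1,2,5,6} → only 4 remains.
R4C3 = 2: row 4 has {1,3,4,5}; col 3 has {1,3,6}; box has {1,3,6} → only 2 remains.
R5C2 = 5: row 5 has {1,2,6}; col 2 has {1,3,4}; box has {1,3,4} → only 5 remains.
R5C3 = 4: row 5 has {1,2,5,6}; col 3 has {1,2,3,6}; box has {1,2,3,6} → only 4 remains.
R5C6 = 3: row 5 has {1,2,4,5,6}; col 6 has {1,2,4,5,6}; box has {1,2,4,5,6} → only 3 remains.
R6C2 = 2: row 6 has {1,3,4,6}; col 2 has {1,3,4,5}; box has {1,3,4,5} → only 2 remains.
R6C3 = 5: row 6 has {1,2,3,4,6}; col 3 has {1,2,3,4,6}; box has {1,2,3,4,6} → only 5 remains.
R4C2 = 6: row 4 has {1,2,3,4,5}; col 2 has {1,2,3,4,5}; box has {1,2,3,4,5} → only 6 remains.

462315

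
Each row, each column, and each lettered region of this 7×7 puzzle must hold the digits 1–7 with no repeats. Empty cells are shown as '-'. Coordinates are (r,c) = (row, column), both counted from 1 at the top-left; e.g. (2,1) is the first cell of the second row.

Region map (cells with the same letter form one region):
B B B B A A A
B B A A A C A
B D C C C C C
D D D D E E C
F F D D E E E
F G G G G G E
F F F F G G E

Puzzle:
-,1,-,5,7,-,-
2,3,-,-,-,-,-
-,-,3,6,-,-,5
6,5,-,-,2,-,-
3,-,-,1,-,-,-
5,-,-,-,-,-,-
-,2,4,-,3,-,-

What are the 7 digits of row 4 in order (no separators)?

(1,1) = 4: row 1 has {1,5,7}; col 1 has {2,3,5,6}; region has {1,2,3,5} → only 4 remains.
(1,3) = 6: row 1 has {1,4,5,7}; col 3 has {3,4}; region has {1,2,3,4,5} → only 6 remains.
(2,4) = 4: row 2 has {2,3}; col 4 has {1,5,6}; region has {7} → only 4 remains.
(3,1) = 7: row 3 has {3,5,6}; col 1 has {2,3,4,5,6}; region has {1,2,3,4,5,6} → only 7 remains.
(3,2) = 4: row 3 has {3,5,6,7}; col 2 has {1,2,3,5}; region has {1,5,6} → only 4 remains.
(3,5) = 1: row 3 has {3,4,5,6,7}; col 5 has {2,3,7}; region has {3,5,6} → only 1 remains.
(3,6) = 2: row 3 has {1,3,4,5,6,7}; col 6 has {}; region has {1,3,5,6} → only 2 remains.
(4,3) = 7: row 4 has {2,5,6}; col 3 has {3,4,6}; region has {1,4,5,6} → only 7 remains.
(4,4) = 3: row 4 has {2,5,6,7}; col 4 has {1,4,5,6}; region has {1,4,5,6,7} → only 3 remains.
(4,7) = 4: row 4 has {2,3,5,6,7}; col 7 has {5}; region has {1,2,3,5,6} → only 4 remains.
(5,3) = 2: row 5 has {1,3}; col 3 has {3,4,6,7}; region has {1,3,4,5,6,7} → only 2 remains.
(6,3) = 1: row 6 has {5}; col 3 has {2,3,4,6,7}; region has {3} → only 1 remains.
(7,1) = 1: row 7 has {2,3,4}; col 1 has {2,3,4,5,6,7}; region has {2,3,4,5} → only 1 remains.
(7,4) = 7: row 7 has {1,2,3,4}; col 4 has {1,3,4,5,6}; region has {1,2,3,4,5} → only 7 remains.
(7,7) = 6: row 7 has {1,2,3,4,7}; col 7 has {4,5}; region has {2} → only 6 remains.
(1,6) = 3: row 1 has {1,4,5,6,7}; col 6 has {2}; region has {4,7} → only 3 remains.
(1,7) = 2: row 1 has {1,3,4,5,6,7}; col 7 has {4,5,6}; region has {3,4,7} → only 2 remains.
(2,3) = 5: row 2 has {2,3,4}; col 3 has {1,2,3,4,6,7}; region has {2,3,4,7} → only 5 remains.
(2,5) = 6: row 2 has {2,3,4,5}; col 5 has {1,2,3,7}; region has {2,3,4,5,7} → only 6 remains.
(2,6) = 7: row 2 has {2,3,4,5,6}; col 6 has {2,3}; region has {1,2,3,4,5,6} → only 7 remains.
(2,7) = 1: row 2 has {2,3,4,5,6,7}; col 7 has {2,4,5,6}; region has {2,3,4,5,6,7} → only 1 remains.
(4,6) = 1: row 4 has {2,3,4,5,6,7}; col 6 has {2,3,7}; region has {2,6} → only 1 remains.

6573214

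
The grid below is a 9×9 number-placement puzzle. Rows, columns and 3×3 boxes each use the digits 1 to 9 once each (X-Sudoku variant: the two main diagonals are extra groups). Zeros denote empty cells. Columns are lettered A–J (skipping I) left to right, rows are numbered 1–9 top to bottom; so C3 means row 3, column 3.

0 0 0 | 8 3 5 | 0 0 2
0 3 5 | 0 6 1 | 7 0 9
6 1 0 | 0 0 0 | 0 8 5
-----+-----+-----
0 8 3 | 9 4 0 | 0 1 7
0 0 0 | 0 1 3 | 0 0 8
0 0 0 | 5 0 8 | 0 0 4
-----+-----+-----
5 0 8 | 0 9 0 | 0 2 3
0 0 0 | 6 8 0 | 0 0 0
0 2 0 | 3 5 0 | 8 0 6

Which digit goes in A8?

H2 = 4: row 2 has {1,3,5,6,7,9}; col 8 has {1,2,8}; box has {2,5,7,8,9}; anti-diagonal has {1,2,5,8} → only 4 remains.
G3 = 3: row 3 has {1,5,6,8}; col 7 has {7,8}; box has {2,4,5,7,8,9}; anti-diagonal has {1,2,4,5,8} → only 3 remains.
A4 = 2: row 4 has {1,3,4,7,8,9}; col 1 has {5,6}; box has {3,8} → only 2 remains.
F4 = 6: row 4 has {1,2,3,4,7,8,9}; col 6 has {1,3,5,8}; box has {1,3,4,5,8,9}; anti-diagonal has {1,2,3,4,5,8} → only 6 remains.
G4 = 5: row 4 has {1,2,3,4,6,7,8,9}; col 7 has {3,7,8}; box has {1,4,7,8} → only 5 remains.
G7 = 4: row 7 has {2,3,5,8,9}; col 7 has {3,5,7,8}; box has {2,3,6,8}; main diagonal has {1,3,6,8,9} → only 4 remains.
J8 = 1: row 8 has {6,8}; col 9 has {2,3,4,5,6,7,8,9}; box has {2,3,4,6,8} → only 1 remains.
A1 = 7: row 1 has {2,3,5,8}; col 1 has {2,5,6}; box has {1,3,5,6}; main diagonal has {1,3,4,6,8,9} → only 7 remains.
H1 = 6: row 1 has {2,3,5,7,8}; col 8 has {1,2,4,8}; box has {2,3,4,5,7,8,9} → only 6 remains.
A2 = 8: row 2 has {1,3,4,5,6,7,9}; col 1 has {2,5,6,7}; box has {1,3,5,6,7} → only 8 remains.
D2 = 2: row 2 has {1,3,4,5,6,7,8,9}; col 4 has {3,5,6,8,9}; box has {1,3,5,6,8} → only 2 remains.
C3 = 2: row 3 has {1,3,5,6,8}; col 3 has {3,5,8}; box has {1,3,5,6,7,8}; main diagonal has {1,3,4,6,7,8,9} → only 2 remains.
E3 = 7: row 3 has {1,2,3,5,6,8}; col 5 has {1,3,4,5,6,8,9}; box has {1,2,3,5,6,8} → only 7 remains.
D5 = 7: row 5 has {1,3,8}; col 4 has {2,3,5,6,8,9}; box has {1,3,4,5,6,8,9} → only 7 remains.
H5 = 9: row 5 has {1,3,7,8}; col 8 has {1,2,4,6,8}; box has {1,4,5,7,8} → only 9 remains.
E6 = 2: row 6 has {4,5,8}; col 5 has {1,3,4,5,6,7,8,9}; box has {1,3,4,5,6,7,8,9} → only 2 remains.
G6 = 6: row 6 has {2,4,5,8}; col 7 has {3,4,5,7,8}; box has {1,4,5,7,8,9} → only 6 remains.
H6 = 3: row 6 has {2,4,5,6,8}; col 8 has {1,2,4,6,8,9}; box has {1,4,5,6,7,8,9} → only 3 remains.
D7 = 1: row 7 has {2,3,4,5,8,9}; col 4 has {2,3,5,6,7,8,9}; box has {3,5,6,8,9} → only 1 remains.
F7 = 7: row 7 has {1,2,3,4,5,8,9}; col 6 has {1,3,5,6,8}; box has {1,3,5,6,8,9} → only 7 remains.
G8 = 9: row 8 has {1,6,8}; col 7 has {3,4,5,6,7,8}; box has {1,2,3,4,6,8} → only 9 remains.
H8 = 5: row 8 has {1,6,8,9}; col 8 has {1,2,3,4,6,8,9}; box has {1,2,3,4,6,8,9}; main diagonal has {1,2,3,4,6,7,8,9} → only 5 remains.
A9 = 9: row 9 has {2,3,5,6,8}; col 1 has {2,5,6,7,8}; box has {2,5,8}; anti-diagonal has {1,2,3,4,5,6,8} → only 9 remains.
F9 = 4: row 9 has {2,3,5,6,8,9}; col 6 has {1,3,5,6,7,8}; box has {1,3,5,6,7,8,9} → only 4 remains.
H9 = 7: row 9 has {2,3,4,5,6,8,9}; col 8 has {1,2,3,4,5,6,8,9}; box has {1,2,3,4,5,6,8,9} → only 7 remains.
G1 = 1: row 1 has {2,3,5,6,7,8}; col 7 has {3,4,5,6,7,8,9}; box has {2,3,4,5,6,7,8,9} → only 1 remains.
D3 = 4: row 3 has {1,2,3,5,6,7,8}; col 4 has {1,2,3,5,6,7,8,9}; box has {1,2,3,5,6,7,8} → only 4 remains.
F3 = 9: row 3 has {1,2,3,4,5,6,7,8}; col 6 has {1,3,4,5,6,7,8}; box has {1,2,3,4,5,6,7,8} → only 9 remains.
A5 = 4: row 5 has {1,3,7,8,9}; col 1 has {2,5,6,7,8,9}; box has {2,3,8} → only 4 remains.
C5 = 6: row 5 has {1,3,4,7,8,9}; col 3 has {2,3,5,8}; box has {2,3,4,8} → only 6 remains.
G5 = 2: row 5 has {1,3,4,6,7,8,9}; col 7 has {1,3,4,5,6,7,8,9}; box has {1,3,4,5,6,7,8,9} → only 2 remains.
A6 = 1: row 6 has {2,3,4,5,6,8}; col 1 has {2,4,5,6,7,8,9}; box has {2,3,4,6,8} → only 1 remains.
B7 = 6: row 7 has {1,2,3,4,5,7,8,9}; col 2 has {1,2,3,8}; box has {2,5,8,9} → only 6 remains.
A8 = 3: row 8 has {1,5,6,8,9}; col 1 has {1,2,4,5,6,7,8,9}; box has {2,5,6,8,9} → only 3 remains.

3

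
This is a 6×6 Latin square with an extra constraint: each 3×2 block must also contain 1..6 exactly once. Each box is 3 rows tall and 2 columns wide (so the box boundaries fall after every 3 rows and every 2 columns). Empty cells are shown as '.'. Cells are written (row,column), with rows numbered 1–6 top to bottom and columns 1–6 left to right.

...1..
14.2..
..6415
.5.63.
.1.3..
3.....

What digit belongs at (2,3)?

(2,5) = 6: row 2 has {1,2,4}; col 5 has {1,3}; box has {1,5} → only 6 remains.
(2,6) = 3: row 2 has {1,2,4,6}; col 6 has {5}; box has {1,5,6} → only 3 remains.
(3,1) = 2: row 3 has {1,4,5,6}; col 1 has {1,3}; box has {1,4} → only 2 remains.
(3,2) = 3: row 3 has {1,2,4,5,6}; col 2 has {1,4,5}; box has {1,2,4} → only 3 remains.
(4,1) = 4: row 4 has {3,5,6}; col 1 has {1,2,3}; box has {1,3,5} → only 4 remains.
(5,1) = 6: row 5 has {1,3}; col 1 has {1,2,3,4}; box has {1,3,4,5} → only 6 remains.
(6,2) = 2: row 6 has {3}; col 2 has {1,3,4,5}; box has {1,3,4,5,6} → only 2 remains.
(6,4) = 5: row 6 has {2,3}; col 4 has {1,2,3,4,6}; box has {3,6} → only 5 remains.
(6,5) = 4: row 6 has {2,3,5}; col 5 has {1,3,6}; box has {3} → only 4 remains.
(1,1) = 5: row 1 has {1}; col 1 has {1,2,3,4,6}; box has {1,2,3,4} → only 5 remains.
(1,2) = 6: row 1 has {1,5}; col 2 has {1,2,3,4,5}; box has {1,2,3,4,5} → only 6 remains.
(1,3) = 3: row 1 has {1,5,6}; col 3 has {6}; box has {1,2,4,6} → only 3 remains.
(1,5) = 2: row 1 has {1,3,5,6}; col 5 has {1,3,4,6}; box has {1,3,5,6} → only 2 remains.
(1,6) = 4: row 1 has {1,2,3,5,6}; col 6 has {3,5}; box has {1,2,3,5,6} → only 4 remains.
(2,3) = 5: row 2 has {1,2,3,4,6}; col 3 has {3,6}; box has {1,2,3,4,6} → only 5 remains.

5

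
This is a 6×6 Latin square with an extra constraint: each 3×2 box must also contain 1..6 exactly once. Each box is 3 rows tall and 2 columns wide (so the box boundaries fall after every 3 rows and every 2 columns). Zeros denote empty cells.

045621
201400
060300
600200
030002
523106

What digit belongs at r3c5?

r1c1 = 3: row 1 has {1,2,4,5,6}; col 1 has {2,5,6}; box has {2,4,6} → only 3 remains.
r2c2 = 5: row 2 has {1,2,4}; col 2 has {2,3,4,6}; box has {2,3,4,6} → only 5 remains.
r2c6 = 3: row 2 has {1,2,4,5}; col 6 has {1,2,6}; box has {1,2} → only 3 remains.
r3c1 = 1: row 3 has {3,6}; col 1 has {2,3,5,6}; box has {2,3,4,5,6} → only 1 remains.
r3c3 = 2: row 3 has {1,3,6}; col 3 has {1,3,5}; box has {1,3,4,5,6} → only 2 remains.
r4c2 = 1: row 4 has {2,6}; col 2 has {2,3,4,5,6}; box has {2,3,5,6} → only 1 remains.
r4c3 = 4: row 4 has {1,2,6}; col 3 has {1,2,3,5}; box has {1,2,3} → only 4 remains.
r4c6 = 5: row 4 has {1,2,4,6}; col 6 has {1,2,3,6}; box has {2,6} → only 5 remains.
r5c1 = 4: row 5 has {2,3}; col 1 has {1,2,3,5,6}; box has {1,2,3,5,6} → only 4 remains.
r5c3 = 6: row 5 has {2,3,4}; col 3 has {1,2,3,4,5}; box has {1,2,3,4} → only 6 remains.
r5c4 = 5: row 5 has {2,3,4,6}; col 4 has {1,2,3,4,6}; box has {1,2,3,4,6} → only 5 remains.
r5c5 = 1: row 5 has {2,3,4,5,6}; col 5 has {2}; box has {2,5,6} → only 1 remains.
r6c5 = 4: row 6 has {1,2,3,5,6}; col 5 has {1,2}; box has {1,2,5,6} → only 4 remains.
r2c5 = 6: row 2 has {1,2,3,4,5}; col 5 has {1,2,4}; box has {1,2,3} → only 6 remains.
r3c5 = 5: row 3 has {1,2,3,6}; col 5 has {1,2,4,6}; box has {1,2,3,6} → only 5 remains.

5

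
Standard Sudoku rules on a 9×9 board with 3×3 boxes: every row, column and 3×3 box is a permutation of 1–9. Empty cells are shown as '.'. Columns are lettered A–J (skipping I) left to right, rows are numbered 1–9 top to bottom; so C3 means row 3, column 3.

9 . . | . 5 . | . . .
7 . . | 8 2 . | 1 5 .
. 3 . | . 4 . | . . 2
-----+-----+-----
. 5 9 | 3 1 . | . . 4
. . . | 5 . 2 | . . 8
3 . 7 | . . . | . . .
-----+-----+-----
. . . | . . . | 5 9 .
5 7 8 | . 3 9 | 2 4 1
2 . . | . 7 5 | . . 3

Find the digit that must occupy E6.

6

D8 = 6 (sole candidate).
E7 = 8 (sole candidate).
J2 = 9 (hidden single in row 2).
F2 = 3 (hidden single in row 2).
C3 = 5 (hidden single in row 3).
D3 = 9 (hidden single in row 3).
D6 = 4 (sole candidate).
D9 = 1 (sole candidate).
D1 = 7 (sole candidate).
J1 = 6 (sole candidate).
J6 = 5 (sole candidate).
D7 = 2 (sole candidate).
F7 = 4 (sole candidate).
J7 = 7 (sole candidate).
F1 = 1 (sole candidate).
F3 = 6 (sole candidate).
F6 = 8 (sole candidate).
F4 = 7 (sole candidate).
G4 = 6 (sole candidate).
H4 = 2 (sole candidate).
G6 = 9 (sole candidate).
H6 = 1 (sole candidate).
G9 = 8 (sole candidate).
H9 = 6 (sole candidate).
G3 = 7 (sole candidate).
H3 = 8 (sole candidate).
A4 = 8 (sole candidate).
G5 = 3 (sole candidate).
H5 = 7 (sole candidate).
E6 = 6: row 6 has {1,3,4,5,7,8,9}; col 5 has {1,2,3,4,5,7,8}; box has {1,2,3,4,5,7,8} → only 6 remains.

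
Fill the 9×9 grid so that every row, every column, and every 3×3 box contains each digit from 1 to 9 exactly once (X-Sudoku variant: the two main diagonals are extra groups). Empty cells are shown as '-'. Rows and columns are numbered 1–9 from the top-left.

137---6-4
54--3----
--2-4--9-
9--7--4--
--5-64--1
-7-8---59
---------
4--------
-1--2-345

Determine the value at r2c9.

8

r6c5 = 1: row 6 has {5,7,8,9}; col 5 has {2,3,4,6}; box has {4,6,7,8} → only 1 remains.
r6c6 = 3: row 6 has {1,5,7,8,9}; col 6 has {4}; box has {1,4,6,7,8}; main diagonal has {1,2,4,5,6,7} → only 3 remains.
r6c7 = 2: row 6 has {1,3,5,7,8,9}; col 7 has {3,4,6}; box has {1,4,5,9} → only 2 remains.
r8c8 = 8: row 8 has {4}; col 8 has {4,5,9}; box has {3,4,5}; main diagonal has {1,2,3,4,5,6,7} → only 8 remains.
r9c1 = 7: row 9 has {1,2,3,4,5}; col 1 has {1,4,5,9}; box has {1,4}; anti-diagonal has {4,6,8} → only 7 remains.
r1c8 = 2: row 1 has {1,3,4,6,7}; col 8 has {4,5,8,9}; box has {4,6,9} → only 2 remains.
r2c8 = 1: row 2 has {3,4,5}; col 8 has {2,4,5,8,9}; box has {2,4,6,9}; anti-diagonal has {4,6,7,8} → only 1 remains.
r3c7 = 5: row 3 has {2,4,9}; col 7 has {2,3,4,6}; box has {1,2,4,6,9}; anti-diagonal has {1,4,6,7,8} → only 5 remains.
r4c5 = 5: row 4 has {4,7,9}; col 5 has {1,2,3,4,6}; box has {1,3,4,6,7,8} → only 5 remains.
r4c6 = 2: row 4 has {4,5,7,9}; col 6 has {3,4}; box has {1,3,4,5,6,7,8}; anti-diagonal has {1,4,5,6,7,8} → only 2 remains.
r5c4 = 9: row 5 has {1,4,5,6}; col 4 has {7,8}; box has {1,2,3,4,5,6,7,8} → only 9 remains.
r6c1 = 6: row 6 has {1,2,3,5,7,8,9}; col 1 has {1,4,5,7,9}; box has {5,7,9} → only 6 remains.
r6c3 = 4: row 6 has {1,2,3,5,6,7,8,9}; col 3 has {2,5,7}; box has {5,6,7,9} → only 4 remains.
r7c7 = 9: row 7 has {}; col 7 has {2,3,4,5,6}; box has {3,4,5,8}; main diagonal has {1,2,3,4,5,6,7,8} → only 9 remains.
r8c2 = 9: row 8 has {4,8}; col 2 has {1,3,4,7}; box has {1,4,7}; anti-diagonal has {1,2,4,5,6,7,8} → only 9 remains.
r8c5 = 7: row 8 has {4,8,9}; col 5 has {1,2,3,4,5,6}; box has {2} → only 7 remains.
r8c7 = 1: row 8 has {4,7,8,9}; col 7 has {2,3,4,5,6,9}; box has {3,4,5,8,9} → only 1 remains.
r9c4 = 6: row 9 has {1,2,3,4,5,7}; col 4 has {7,8,9}; box has {2,7} → only 6 remains.
r1c4 = 5: row 1 has {1,2,3,4,6,7}; col 4 has {6,7,8,9}; box has {3,4} → only 5 remains.
r2c4 = 2: row 2 has {1,3,4,5}; col 4 has {5,6,7,8,9}; box has {3,4,5} → only 2 remains.
r3c1 = 8: row 3 has {2,4,5,9}; col 1 has {1,4,5,6,7,9}; box has {1,2,3,4,5,7} → only 8 remains.
r3c2 = 6: row 3 has {2,4,5,8,9}; col 2 has {1,3,4,7,9}; box has {1,2,3,4,5,7,8} → only 6 remains.
r3c4 = 1: row 3 has {2,4,5,6,8,9}; col 4 has {2,5,6,7,8,9}; box has {2,3,4,5} → only 1 remains.
r3c6 = 7: row 3 has {1,2,4,5,6,8,9}; col 6 has {2,3,4}; box has {1,2,3,4,5} → only 7 remains.
r3c9 = 3: row 3 has {1,2,4,5,6,7,8,9}; col 9 has {1,4,5,9}; box has {1,2,4,5,6,9} → only 3 remains.
r4c2 = 8: row 4 has {2,4,5,7,9}; col 2 has {1,3,4,6,7,9}; box has {4,5,6,7,9} → only 8 remains.
r4c9 = 6: row 4 has {2,4,5,7,8,9}; col 9 has {1,3,4,5,9}; box has {1,2,4,5,9} → only 6 remains.
r5c2 = 2: row 5 has {1,4,5,6,9}; col 2 has {1,3,4,6,7,8,9}; box has {4,5,6,7,8,9} → only 2 remains.
r7c2 = 5: row 7 has {9}; col 2 has {1,2,3,4,6,7,8,9}; box has {1,4,7,9} → only 5 remains.
r7c3 = 3: row 7 has {5,9}; col 3 has {2,4,5,7}; box has {1,4,5,7,9}; anti-diagonal has {1,2,4,5,6,7,8,9} → only 3 remains.
r7c4 = 4: row 7 has {3,5,9}; col 4 has {1,2,5,6,7,8,9}; box has {2,6,7} → only 4 remains.
r7c5 = 8: row 7 has {3,4,5,9}; col 5 has {1,2,3,4,5,6,7}; box has {2,4,6,7} → only 8 remains.
r7c6 = 1: row 7 has {3,4,5,8,9}; col 6 has {2,3,4,7}; box has {2,4,6,7,8} → only 1 remains.
r8c3 = 6: row 8 has {1,4,7,8,9}; col 3 has {2,3,4,5,7}; box has {1,3,4,5,7,9} → only 6 remains.
r8c4 = 3: row 8 has {1,4,6,7,8,9}; col 4 has {1,2,4,5,6,7,8,9}; box has {1,2,4,6,7,8} → only 3 remains.
r8c6 = 5: row 8 has {1,3,4,6,7,8,9}; col 6 has {1,2,3,4,7}; box has {1,2,3,4,6,7,8} → only 5 remains.
r8c9 = 2: row 8 has {1,3,4,5,6,7,8,9}; col 9 has {1,3,4,5,6,9}; box has {1,3,4,5,8,9} → only 2 remains.
r9c3 = 8: row 9 has {1,2,3,4,5,6,7}; col 3 has {2,3,4,5,6,7}; box has {1,3,4,5,6,7,9} → only 8 remains.
r9c6 = 9: row 9 has {1,2,3,4,5,6,7,8}; col 6 has {1,2,3,4,5,7}; box has {1,2,3,4,5,6,7,8} → only 9 remains.
r1c5 = 9: row 1 has {1,2,3,4,5,6,7}; col 5 has {1,2,3,4,5,6,7,8}; box has {1,2,3,4,5,7} → only 9 remains.
r1c6 = 8: row 1 has {1,2,3,4,5,6,7,9}; col 6 has {1,2,3,4,5,7,9}; box has {1,2,3,4,5,7,9} → only 8 remains.
r2c3 = 9: row 2 has {1,2,3,4,5}; col 3 has {2,3,4,5,6,7,8}; box has {1,2,3,4,5,6,7,8} → only 9 remains.
r2c6 = 6: row 2 has {1,2,3,4,5,9}; col 6 has {1,2,3,4,5,7,8,9}; box has {1,2,3,4,5,7,8,9} → only 6 remains.
r4c3 = 1: row 4 has {2,4,5,6,7,8,9}; col 3 has {2,3,4,5,6,7,8,9}; box has {2,4,5,6,7,8,9} → only 1 remains.
r4c8 = 3: row 4 has {1,2,4,5,6,7,8,9}; col 8 has {1,2,4,5,8,9}; box has {1,2,4,5,6,9} → only 3 remains.
r5c1 = 3: row 5 has {1,2,4,5,6,9}; col 1 has {1,4,5,6,7,8,9}; box has {1,2,4,5,6,7,8,9} → only 3 remains.
r5c8 = 7: row 5 has {1,2,3,4,5,6,9}; col 8 has {1,2,3,4,5,8,9}; box has {1,2,3,4,5,6,9} → only 7 remains.
r7c1 = 2: row 7 has {1,3,4,5,8,9}; col 1 has {1,3,4,5,6,7,8,9}; box has {1,3,4,5,6,7,8,9} → only 2 remains.
r7c8 = 6: row 7 has {1,2,3,4,5,8,9}; col 8 has {1,2,3,4,5,7,8,9}; box has {1,2,3,4,5,8,9} → only 6 remains.
r7c9 = 7: row 7 has {1,2,3,4,5,6,8,9}; col 9 has {1,2,3,4,5,6,9}; box has {1,2,3,4,5,6,8,9} → only 7 remains.
r2c9 = 8: row 2 has {1,2,3,4,5,6,9}; col 9 has {1,2,3,4,5,6,7,9}; box has {1,2,3,4,5,6,9} → only 8 remains.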